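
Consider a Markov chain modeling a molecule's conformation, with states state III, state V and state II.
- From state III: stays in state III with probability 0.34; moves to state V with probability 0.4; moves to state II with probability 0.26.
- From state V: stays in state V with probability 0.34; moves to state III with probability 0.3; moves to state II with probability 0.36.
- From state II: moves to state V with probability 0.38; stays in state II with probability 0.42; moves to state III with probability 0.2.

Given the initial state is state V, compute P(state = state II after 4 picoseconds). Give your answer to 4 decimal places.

Propagate the distribution vector 4 picoseconds from state V.
After 0 picoseconds: (0.0000, 1.0000, 0.0000)
After 1 picosecond: (0.3000, 0.3400, 0.3600)
After 2 picoseconds: (0.2760, 0.3724, 0.3516)
After 3 picoseconds: (0.2759, 0.3706, 0.3535)
After 4 picoseconds: (0.2757, 0.3707, 0.3536)
P(in state II after 4 picoseconds) = 0.3536

0.3536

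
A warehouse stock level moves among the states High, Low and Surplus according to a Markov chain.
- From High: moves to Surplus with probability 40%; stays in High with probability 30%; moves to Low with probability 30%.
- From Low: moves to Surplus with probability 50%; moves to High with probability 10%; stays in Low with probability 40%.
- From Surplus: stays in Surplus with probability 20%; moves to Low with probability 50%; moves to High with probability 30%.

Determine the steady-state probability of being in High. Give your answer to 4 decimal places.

Let the stationary distribution be π with π = πP and π_1 + π_2 + π_3 = 1.
π_1 = 0.3·π_1 + 0.1·π_2 + 0.3·π_3
π_2 = 0.3·π_1 + 0.4·π_2 + 0.5·π_3
Solving with the normalization constraint gives π = (0.2170, 0.4151, 0.3679).
So the stationary probability of High is 0.2170.

0.2170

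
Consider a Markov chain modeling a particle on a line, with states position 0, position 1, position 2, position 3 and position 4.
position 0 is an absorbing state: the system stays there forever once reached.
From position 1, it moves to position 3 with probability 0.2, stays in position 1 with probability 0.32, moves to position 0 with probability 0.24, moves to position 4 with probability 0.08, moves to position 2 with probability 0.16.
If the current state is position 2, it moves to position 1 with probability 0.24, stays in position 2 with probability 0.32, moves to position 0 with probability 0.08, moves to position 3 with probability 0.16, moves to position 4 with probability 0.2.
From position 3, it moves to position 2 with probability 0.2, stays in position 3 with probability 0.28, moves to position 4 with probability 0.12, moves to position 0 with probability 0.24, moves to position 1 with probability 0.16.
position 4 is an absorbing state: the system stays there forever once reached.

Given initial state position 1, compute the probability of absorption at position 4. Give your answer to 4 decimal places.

Let h(s) be the probability of absorption at position 4 starting from transient state s. Then h(position 4) = 1 and h(position 0) = 0. By first-step analysis:
h(position 1) = 0.24·0 + 0.32·h(position 1) + 0.16·h(position 2) + 0.2·h(position 3) + 0.08·1
h(position 2) = 0.08·0 + 0.24·h(position 1) + 0.32·h(position 2) + 0.16·h(position 3) + 0.2·1
h(position 3) = 0.24·0 + 0.16·h(position 1) + 0.2·h(position 2) + 0.28·h(position 3) + 0.12·1
Solving: h(position 1) = 0.3509, h(position 2) = 0.5088, h(position 3) = 0.3860.
Starting from position 1, the probability is 0.3509.

0.3509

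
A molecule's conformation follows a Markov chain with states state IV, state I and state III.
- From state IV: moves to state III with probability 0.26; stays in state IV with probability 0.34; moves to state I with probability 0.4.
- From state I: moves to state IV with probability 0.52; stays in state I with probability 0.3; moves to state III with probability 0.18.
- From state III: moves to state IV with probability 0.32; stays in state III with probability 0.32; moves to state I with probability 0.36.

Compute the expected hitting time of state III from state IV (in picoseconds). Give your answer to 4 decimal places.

4.3307

Let t(s) be the expected number of picoseconds to first reach state III from state s, with t(state III) = 0. Conditioning on the first picosecond:
t(state IV) = 1 + 0.34·t(state IV) + 0.4·t(state I)
t(state I) = 1 + 0.52·t(state IV) + 0.3·t(state I)
Solving: t(state IV) = 4.3307, t(state I) = 4.6457.
Expected picoseconds from state IV to state III: 4.3307.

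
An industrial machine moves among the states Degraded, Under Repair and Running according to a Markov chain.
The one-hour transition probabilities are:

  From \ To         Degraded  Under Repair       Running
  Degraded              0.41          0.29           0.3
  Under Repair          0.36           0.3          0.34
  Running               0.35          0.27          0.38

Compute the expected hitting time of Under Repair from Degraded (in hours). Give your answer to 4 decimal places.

Let t(s) be the expected number of hours to first reach Under Repair from state s, with t(Under Repair) = 0. Conditioning on the first hour:
t(Degraded) = 1 + 0.41·t(Degraded) + 0.3·t(Running)
t(Running) = 1 + 0.35·t(Degraded) + 0.38·t(Running)
Solving: t(Degraded) = 3.5276, t(Running) = 3.6043.
Expected hours from Degraded to Under Repair: 3.5276.

3.5276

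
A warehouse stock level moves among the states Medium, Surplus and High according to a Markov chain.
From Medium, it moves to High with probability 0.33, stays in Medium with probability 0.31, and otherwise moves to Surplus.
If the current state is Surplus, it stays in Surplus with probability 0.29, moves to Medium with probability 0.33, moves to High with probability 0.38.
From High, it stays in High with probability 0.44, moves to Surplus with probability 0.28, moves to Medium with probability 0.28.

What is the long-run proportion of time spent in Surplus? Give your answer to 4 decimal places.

Let the stationary distribution be π with π = πP and π_1 + π_2 + π_3 = 1.
π_1 = 0.31·π_1 + 0.33·π_2 + 0.28·π_3
π_2 = 0.36·π_1 + 0.29·π_2 + 0.28·π_3
Solving with the normalization constraint gives π = (0.3045, 0.3074, 0.3881).
So the stationary probability of Surplus is 0.3074.

0.3074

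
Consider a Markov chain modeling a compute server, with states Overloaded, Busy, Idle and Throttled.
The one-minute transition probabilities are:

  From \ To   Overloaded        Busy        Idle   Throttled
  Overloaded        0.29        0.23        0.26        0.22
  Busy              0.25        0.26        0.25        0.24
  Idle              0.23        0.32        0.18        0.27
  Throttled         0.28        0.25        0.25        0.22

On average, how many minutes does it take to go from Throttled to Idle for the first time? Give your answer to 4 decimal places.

3.9564

Let t(s) be the expected number of minutes to first reach Idle from state s, with t(Idle) = 0. Conditioning on the first minute:
t(Overloaded) = 1 + 0.29·t(Overloaded) + 0.23·t(Busy) + 0.22·t(Throttled)
t(Busy) = 1 + 0.25·t(Overloaded) + 0.26·t(Busy) + 0.24·t(Throttled)
t(Throttled) = 1 + 0.28·t(Overloaded) + 0.25·t(Busy) + 0.22·t(Throttled)
Solving: t(Overloaded) = 3.9164, t(Busy) = 3.9576, t(Throttled) = 3.9564.
Expected minutes from Throttled to Idle: 3.9564.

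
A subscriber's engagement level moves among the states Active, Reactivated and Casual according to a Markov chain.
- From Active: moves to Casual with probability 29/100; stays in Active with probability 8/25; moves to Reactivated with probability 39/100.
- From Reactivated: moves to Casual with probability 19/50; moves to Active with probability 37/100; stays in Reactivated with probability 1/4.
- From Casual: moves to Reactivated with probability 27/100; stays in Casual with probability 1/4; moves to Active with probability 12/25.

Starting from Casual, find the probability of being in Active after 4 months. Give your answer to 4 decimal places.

0.3845

Propagate the distribution vector 4 months from Casual.
After 0 months: (0.0000, 0.0000, 1.0000)
After 1 month: (0.4800, 0.2700, 0.2500)
After 2 months: (0.3735, 0.3222, 0.3043)
After 3 months: (0.3848, 0.3084, 0.3068)
After 4 months: (0.3845, 0.3100, 0.3055)
P(in Active after 4 months) = 0.3845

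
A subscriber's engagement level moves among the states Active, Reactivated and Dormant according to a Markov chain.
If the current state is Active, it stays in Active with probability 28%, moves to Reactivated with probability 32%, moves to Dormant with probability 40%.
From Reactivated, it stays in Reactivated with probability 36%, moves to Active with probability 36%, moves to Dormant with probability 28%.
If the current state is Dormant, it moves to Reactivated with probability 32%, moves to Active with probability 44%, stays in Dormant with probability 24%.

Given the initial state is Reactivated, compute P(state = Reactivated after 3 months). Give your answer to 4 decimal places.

Propagate the distribution vector 3 months from Reactivated.
After 0 months: (0.0000, 1.0000, 0.0000)
After 1 month: (0.3600, 0.3600, 0.2800)
After 2 months: (0.3536, 0.3344, 0.3120)
After 3 months: (0.3567, 0.3334, 0.3100)
P(in Reactivated after 3 months) = 0.3334

0.3334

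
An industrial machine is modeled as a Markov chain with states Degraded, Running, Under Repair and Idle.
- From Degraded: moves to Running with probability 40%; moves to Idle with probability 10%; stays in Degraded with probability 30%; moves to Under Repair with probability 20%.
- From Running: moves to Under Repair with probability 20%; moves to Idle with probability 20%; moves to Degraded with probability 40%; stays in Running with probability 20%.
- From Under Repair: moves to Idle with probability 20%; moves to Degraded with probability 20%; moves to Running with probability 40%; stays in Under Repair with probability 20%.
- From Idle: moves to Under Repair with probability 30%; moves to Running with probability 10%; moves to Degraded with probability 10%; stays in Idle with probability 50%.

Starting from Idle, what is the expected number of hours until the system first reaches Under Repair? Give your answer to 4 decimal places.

3.7952

Let t(s) be the expected number of hours to first reach Under Repair from state s, with t(Under Repair) = 0. Conditioning on the first hour:
t(Degraded) = 1 + 0.3·t(Degraded) + 0.4·t(Running) + 0.1·t(Idle)
t(Running) = 1 + 0.4·t(Degraded) + 0.2·t(Running) + 0.2·t(Idle)
t(Idle) = 1 + 0.1·t(Degraded) + 0.1·t(Running) + 0.5·t(Idle)
Solving: t(Degraded) = 4.5181, t(Running) = 4.4578, t(Idle) = 3.7952.
Expected hours from Idle to Under Repair: 3.7952.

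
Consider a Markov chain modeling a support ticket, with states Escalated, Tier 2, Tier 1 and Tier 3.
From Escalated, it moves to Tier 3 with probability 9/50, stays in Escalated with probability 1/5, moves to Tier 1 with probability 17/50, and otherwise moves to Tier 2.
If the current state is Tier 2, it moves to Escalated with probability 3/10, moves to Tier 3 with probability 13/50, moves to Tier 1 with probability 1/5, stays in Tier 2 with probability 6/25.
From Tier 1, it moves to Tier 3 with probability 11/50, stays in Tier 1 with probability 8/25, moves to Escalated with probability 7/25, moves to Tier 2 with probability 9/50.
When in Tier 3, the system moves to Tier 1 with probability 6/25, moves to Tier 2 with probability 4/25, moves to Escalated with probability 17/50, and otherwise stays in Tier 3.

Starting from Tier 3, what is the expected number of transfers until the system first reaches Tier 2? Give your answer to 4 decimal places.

Let t(s) be the expected number of transfers to first reach Tier 2 from state s, with t(Tier 2) = 0. Conditioning on the first transfer:
t(Escalated) = 1 + 0.2·t(Escalated) + 0.34·t(Tier 1) + 0.18·t(Tier 3)
t(Tier 1) = 1 + 0.28·t(Escalated) + 0.32·t(Tier 1) + 0.22·t(Tier 3)
t(Tier 3) = 1 + 0.34·t(Escalated) + 0.24·t(Tier 1) + 0.26·t(Tier 3)
Solving: t(Escalated) = 4.4721, t(Tier 1) = 4.9315, t(Tier 3) = 5.0055.
Expected transfers from Tier 3 to Tier 2: 5.0055.

5.0055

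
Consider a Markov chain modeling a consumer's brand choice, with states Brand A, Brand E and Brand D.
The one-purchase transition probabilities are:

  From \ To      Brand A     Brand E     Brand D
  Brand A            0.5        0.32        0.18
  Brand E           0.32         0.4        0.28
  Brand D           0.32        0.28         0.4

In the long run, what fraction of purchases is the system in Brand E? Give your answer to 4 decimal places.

Let the stationary distribution be π with π = πP and π_1 + π_2 + π_3 = 1.
π_1 = 0.5·π_1 + 0.32·π_2 + 0.32·π_3
π_2 = 0.32·π_1 + 0.4·π_2 + 0.28·π_3
Solving with the normalization constraint gives π = (0.3902, 0.3359, 0.2738).
So the stationary probability of Brand E is 0.3359.

0.3359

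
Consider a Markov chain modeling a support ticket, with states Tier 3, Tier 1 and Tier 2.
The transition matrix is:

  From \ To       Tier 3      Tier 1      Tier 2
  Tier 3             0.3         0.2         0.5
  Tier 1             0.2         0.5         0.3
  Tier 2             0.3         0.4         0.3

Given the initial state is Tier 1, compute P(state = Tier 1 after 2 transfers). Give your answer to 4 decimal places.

0.4100

Sum over the intermediate state after 1 transfer:
P = P(Tier 1→Tier 3)·P(Tier 3→Tier 1) + P(Tier 1→Tier 1)·P(Tier 1→Tier 1) + P(Tier 1→Tier 2)·P(Tier 2→Tier 1)
  = 0.2×0.2 + 0.5×0.5 + 0.3×0.4
  = 0.0400 + 0.2500 + 0.1200 = 0.4100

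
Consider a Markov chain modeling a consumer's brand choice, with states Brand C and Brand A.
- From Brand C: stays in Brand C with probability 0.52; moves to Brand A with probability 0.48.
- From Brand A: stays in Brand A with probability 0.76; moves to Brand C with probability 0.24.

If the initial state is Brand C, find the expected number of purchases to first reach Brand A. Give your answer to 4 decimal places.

2.0833

Let t(s) be the expected number of purchases to first reach Brand A from state s, with t(Brand A) = 0. Conditioning on the first purchase:
t(Brand C) = 1 + 0.52·t(Brand C)
Solving: t(Brand C) = 2.0833.
Expected purchases from Brand C to Brand A: 2.0833.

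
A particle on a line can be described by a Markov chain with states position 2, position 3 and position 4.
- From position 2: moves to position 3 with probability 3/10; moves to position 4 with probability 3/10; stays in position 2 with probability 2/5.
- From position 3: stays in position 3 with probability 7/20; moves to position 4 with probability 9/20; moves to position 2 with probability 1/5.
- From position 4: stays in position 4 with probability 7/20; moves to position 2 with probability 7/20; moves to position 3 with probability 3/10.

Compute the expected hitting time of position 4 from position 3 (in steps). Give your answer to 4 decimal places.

Let t(s) be the expected number of steps to first reach position 4 from state s, with t(position 4) = 0. Conditioning on the first step:
t(position 2) = 1 + 0.4·t(position 2) + 0.3·t(position 3)
t(position 3) = 1 + 0.2·t(position 2) + 0.35·t(position 3)
Solving: t(position 2) = 2.8788, t(position 3) = 2.4242.
Expected steps from position 3 to position 4: 2.4242.

2.4242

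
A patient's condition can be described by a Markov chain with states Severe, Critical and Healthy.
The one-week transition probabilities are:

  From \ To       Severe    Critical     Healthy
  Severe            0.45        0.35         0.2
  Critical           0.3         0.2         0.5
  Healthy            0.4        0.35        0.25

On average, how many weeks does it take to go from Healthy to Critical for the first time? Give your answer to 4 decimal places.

Let t(s) be the expected number of weeks to first reach Critical from state s, with t(Critical) = 0. Conditioning on the first week:
t(Severe) = 1 + 0.45·t(Severe) + 0.2·t(Healthy)
t(Healthy) = 1 + 0.4·t(Severe) + 0.25·t(Healthy)
Solving: t(Severe) = 2.8571, t(Healthy) = 2.8571.
Expected weeks from Healthy to Critical: 2.8571.

2.8571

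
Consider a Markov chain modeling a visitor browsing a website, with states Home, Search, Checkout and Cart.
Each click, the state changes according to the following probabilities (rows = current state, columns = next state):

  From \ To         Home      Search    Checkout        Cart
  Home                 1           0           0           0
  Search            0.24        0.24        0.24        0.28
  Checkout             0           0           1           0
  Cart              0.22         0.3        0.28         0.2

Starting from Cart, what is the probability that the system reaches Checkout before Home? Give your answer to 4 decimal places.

0.5435

Let h(s) be the probability of absorption at Checkout starting from transient state s. Then h(Checkout) = 1 and h(Home) = 0. By first-step analysis:
h(Search) = 0.24·0 + 0.24·h(Search) + 0.24·1 + 0.28·h(Cart)
h(Cart) = 0.22·0 + 0.3·h(Search) + 0.28·1 + 0.2·h(Cart)
Solving: h(Search) = 0.5160, h(Cart) = 0.5435.
Starting from Cart, the probability is 0.5435.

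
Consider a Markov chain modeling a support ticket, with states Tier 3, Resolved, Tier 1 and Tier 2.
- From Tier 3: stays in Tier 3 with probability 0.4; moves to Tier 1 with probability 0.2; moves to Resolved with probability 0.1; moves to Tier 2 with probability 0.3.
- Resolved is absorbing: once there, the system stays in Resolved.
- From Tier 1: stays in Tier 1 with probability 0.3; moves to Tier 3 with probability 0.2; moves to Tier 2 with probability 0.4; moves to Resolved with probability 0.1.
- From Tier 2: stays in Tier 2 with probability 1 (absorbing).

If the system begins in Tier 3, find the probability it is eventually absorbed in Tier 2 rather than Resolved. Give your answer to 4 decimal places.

0.7632

Let h(s) be the probability of absorption at Tier 2 starting from transient state s. Then h(Tier 2) = 1 and h(Resolved) = 0. By first-step analysis:
h(Tier 3) = 0.4·h(Tier 3) + 0.1·0 + 0.2·h(Tier 1) + 0.3·1
h(Tier 1) = 0.2·h(Tier 3) + 0.1·0 + 0.3·h(Tier 1) + 0.4·1
Solving: h(Tier 3) = 0.7632, h(Tier 1) = 0.7895.
Starting from Tier 3, the probability is 0.7632.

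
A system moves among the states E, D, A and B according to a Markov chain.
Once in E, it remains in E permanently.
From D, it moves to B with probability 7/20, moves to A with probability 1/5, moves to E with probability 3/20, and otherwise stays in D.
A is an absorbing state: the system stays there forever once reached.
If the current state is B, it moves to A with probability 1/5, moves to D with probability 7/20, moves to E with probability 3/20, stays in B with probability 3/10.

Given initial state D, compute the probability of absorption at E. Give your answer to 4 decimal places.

0.4286

Let h(s) be the probability of absorption at E starting from transient state s. Then h(E) = 1 and h(A) = 0. By first-step analysis:
h(D) = 0.15·1 + 0.3·h(D) + 0.2·0 + 0.35·h(B)
h(B) = 0.15·1 + 0.35·h(D) + 0.2·0 + 0.3·h(B)
Solving: h(D) = 0.4286, h(B) = 0.4286.
Starting from D, the probability is 0.4286.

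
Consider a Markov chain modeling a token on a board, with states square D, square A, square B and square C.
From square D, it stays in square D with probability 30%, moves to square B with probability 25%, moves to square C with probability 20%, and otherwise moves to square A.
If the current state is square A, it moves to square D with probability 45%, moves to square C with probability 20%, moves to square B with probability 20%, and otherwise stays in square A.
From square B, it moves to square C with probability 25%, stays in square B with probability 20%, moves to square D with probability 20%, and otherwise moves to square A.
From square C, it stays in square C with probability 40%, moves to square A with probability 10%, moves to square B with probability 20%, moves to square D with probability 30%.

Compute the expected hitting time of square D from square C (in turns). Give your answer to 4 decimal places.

Let t(s) be the expected number of turns to first reach square D from state s, with t(square D) = 0. Conditioning on the first turn:
t(square A) = 1 + 0.15·t(square A) + 0.2·t(square B) + 0.2·t(square C)
t(square B) = 1 + 0.35·t(square A) + 0.2·t(square B) + 0.25·t(square C)
t(square C) = 1 + 0.1·t(square A) + 0.2·t(square B) + 0.4·t(square C)
Solving: t(square A) = 2.7730, t(square B) = 3.4922, t(square C) = 3.2929.
Expected turns from square C to square D: 3.2929.

3.2929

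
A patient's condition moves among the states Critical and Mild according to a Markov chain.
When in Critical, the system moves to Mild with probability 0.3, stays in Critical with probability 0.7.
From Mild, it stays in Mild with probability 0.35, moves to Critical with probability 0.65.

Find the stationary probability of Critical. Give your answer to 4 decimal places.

0.6842

Let the stationary distribution be π with π = πP and π_1 + π_2 = 1.
π_1 = 0.7·π_1 + 0.65·π_2
Solving with the normalization constraint gives π = (0.6842, 0.3158).
So the stationary probability of Critical is 0.6842.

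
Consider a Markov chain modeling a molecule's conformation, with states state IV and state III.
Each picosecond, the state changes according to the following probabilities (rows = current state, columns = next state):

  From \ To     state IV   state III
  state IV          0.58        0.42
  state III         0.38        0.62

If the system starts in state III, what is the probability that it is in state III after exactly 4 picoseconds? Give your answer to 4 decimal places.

0.5258

Propagate the distribution vector 4 picoseconds from state III.
After 0 picoseconds: (0.0000, 1.0000)
After 1 picosecond: (0.3800, 0.6200)
After 2 picoseconds: (0.4560, 0.5440)
After 3 picoseconds: (0.4712, 0.5288)
After 4 picoseconds: (0.4742, 0.5258)
P(in state III after 4 picoseconds) = 0.5258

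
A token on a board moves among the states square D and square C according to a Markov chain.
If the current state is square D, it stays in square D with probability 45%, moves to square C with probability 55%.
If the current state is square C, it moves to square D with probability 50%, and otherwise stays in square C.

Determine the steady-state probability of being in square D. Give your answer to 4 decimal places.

Let the stationary distribution be π with π = πP and π_1 + π_2 = 1.
π_1 = 0.45·π_1 + 0.5·π_2
Solving with the normalization constraint gives π = (0.4762, 0.5238).
So the stationary probability of square D is 0.4762.

0.4762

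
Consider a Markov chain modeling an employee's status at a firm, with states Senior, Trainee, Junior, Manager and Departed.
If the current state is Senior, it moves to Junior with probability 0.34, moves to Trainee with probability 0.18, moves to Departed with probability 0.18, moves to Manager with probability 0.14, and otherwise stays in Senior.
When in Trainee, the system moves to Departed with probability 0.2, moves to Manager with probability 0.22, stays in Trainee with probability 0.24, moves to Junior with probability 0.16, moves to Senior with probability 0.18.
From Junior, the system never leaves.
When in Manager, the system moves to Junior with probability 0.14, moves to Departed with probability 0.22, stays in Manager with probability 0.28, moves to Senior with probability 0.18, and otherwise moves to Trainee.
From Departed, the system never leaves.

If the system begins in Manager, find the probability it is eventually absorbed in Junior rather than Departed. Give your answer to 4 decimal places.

0.4614

Let h(s) be the probability of absorption at Junior starting from transient state s. Then h(Junior) = 1 and h(Departed) = 0. By first-step analysis:
h(Senior) = 0.16·h(Senior) + 0.18·h(Trainee) + 0.34·1 + 0.14·h(Manager) + 0.18·0
h(Trainee) = 0.18·h(Senior) + 0.24·h(Trainee) + 0.16·1 + 0.22·h(Manager) + 0.2·0
h(Manager) = 0.18·h(Senior) + 0.18·h(Trainee) + 0.14·1 + 0.28·h(Manager) + 0.22·0
Solving: h(Senior) = 0.5851, h(Trainee) = 0.4827, h(Manager) = 0.4614.
Starting from Manager, the probability is 0.4614.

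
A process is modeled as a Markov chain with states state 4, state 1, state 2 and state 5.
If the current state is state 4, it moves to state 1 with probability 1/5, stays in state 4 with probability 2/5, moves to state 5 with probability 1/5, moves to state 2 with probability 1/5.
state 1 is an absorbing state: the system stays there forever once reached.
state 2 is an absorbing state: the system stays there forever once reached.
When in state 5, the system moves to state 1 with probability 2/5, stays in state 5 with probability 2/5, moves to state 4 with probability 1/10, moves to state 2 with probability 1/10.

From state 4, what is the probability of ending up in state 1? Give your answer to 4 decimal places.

Let h(s) be the probability of absorption at state 1 starting from transient state s. Then h(state 1) = 1 and h(state 2) = 0. By first-step analysis:
h(state 4) = 0.4·h(state 4) + 0.2·1 + 0.2·0 + 0.2·h(state 5)
h(state 5) = 0.1·h(state 4) + 0.4·1 + 0.1·0 + 0.4·h(state 5)
Solving: h(state 4) = 0.5882, h(state 5) = 0.7647.
Starting from state 4, the probability is 0.5882.

0.5882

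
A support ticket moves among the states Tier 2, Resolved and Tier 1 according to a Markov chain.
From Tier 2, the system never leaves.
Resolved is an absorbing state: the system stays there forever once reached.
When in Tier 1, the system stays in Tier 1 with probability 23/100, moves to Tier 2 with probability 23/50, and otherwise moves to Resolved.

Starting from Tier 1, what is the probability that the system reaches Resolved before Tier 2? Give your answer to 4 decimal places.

Let h(s) be the probability of absorption at Resolved starting from transient state s. Then h(Resolved) = 1 and h(Tier 2) = 0. By first-step analysis:
h(Tier 1) = 0.46·0 + 0.31·1 + 0.23·h(Tier 1)
Solving: h(Tier 1) = 0.4026.
Starting from Tier 1, the probability is 0.4026.

0.4026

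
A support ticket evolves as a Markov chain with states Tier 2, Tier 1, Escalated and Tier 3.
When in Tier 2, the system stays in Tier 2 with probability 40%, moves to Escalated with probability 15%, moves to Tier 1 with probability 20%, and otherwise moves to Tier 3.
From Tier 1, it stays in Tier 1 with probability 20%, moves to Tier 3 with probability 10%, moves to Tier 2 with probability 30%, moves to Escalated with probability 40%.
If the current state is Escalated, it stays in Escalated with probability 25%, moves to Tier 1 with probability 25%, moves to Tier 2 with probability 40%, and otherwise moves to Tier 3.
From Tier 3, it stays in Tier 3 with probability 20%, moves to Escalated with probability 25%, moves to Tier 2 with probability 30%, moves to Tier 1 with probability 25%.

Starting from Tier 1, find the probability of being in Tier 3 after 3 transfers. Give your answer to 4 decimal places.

0.1710

Propagate the distribution vector 3 transfers from Tier 1.
After 0 transfers: (0.0000, 1.0000, 0.0000, 0.0000)
After 1 transfer: (0.3000, 0.2000, 0.4000, 0.1000)
After 2 transfers: (0.3700, 0.2250, 0.2500, 0.1550)
After 3 transfers: (0.3620, 0.2203, 0.2468, 0.1710)
P(in Tier 3 after 3 transfers) = 0.1710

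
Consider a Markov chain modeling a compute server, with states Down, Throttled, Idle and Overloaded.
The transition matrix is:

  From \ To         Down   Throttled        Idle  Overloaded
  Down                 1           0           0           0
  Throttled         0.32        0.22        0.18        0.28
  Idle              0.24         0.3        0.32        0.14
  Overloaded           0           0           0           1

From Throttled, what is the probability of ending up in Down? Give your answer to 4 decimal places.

0.5474

Let h(s) be the probability of absorption at Down starting from transient state s. Then h(Down) = 1 and h(Overloaded) = 0. By first-step analysis:
h(Throttled) = 0.32·1 + 0.22·h(Throttled) + 0.18·h(Idle) + 0.28·0
h(Idle) = 0.24·1 + 0.3·h(Throttled) + 0.32·h(Idle) + 0.14·0
Solving: h(Throttled) = 0.5474, h(Idle) = 0.5945.
Starting from Throttled, the probability is 0.5474.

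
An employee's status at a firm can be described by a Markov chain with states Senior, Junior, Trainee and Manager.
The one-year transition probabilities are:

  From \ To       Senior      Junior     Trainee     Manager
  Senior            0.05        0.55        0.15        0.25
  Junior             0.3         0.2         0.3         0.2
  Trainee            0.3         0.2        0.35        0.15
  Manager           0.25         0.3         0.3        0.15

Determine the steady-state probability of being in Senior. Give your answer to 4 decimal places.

0.2325

Let the stationary distribution be π with π = πP and π_1 + π_2 + π_3 + π_4 = 1.
π_1 = 0.05·π_1 + 0.3·π_2 + 0.3·π_3 + 0.25·π_4
π_2 = 0.55·π_1 + 0.2·π_2 + 0.2·π_3 + 0.3·π_4
π_3 = 0.15·π_1 + 0.3·π_2 + 0.35·π_3 + 0.3·π_4
Solving with the normalization constraint gives π = (0.2325, 0.3002, 0.2791, 0.1883).
So the stationary probability of Senior is 0.2325.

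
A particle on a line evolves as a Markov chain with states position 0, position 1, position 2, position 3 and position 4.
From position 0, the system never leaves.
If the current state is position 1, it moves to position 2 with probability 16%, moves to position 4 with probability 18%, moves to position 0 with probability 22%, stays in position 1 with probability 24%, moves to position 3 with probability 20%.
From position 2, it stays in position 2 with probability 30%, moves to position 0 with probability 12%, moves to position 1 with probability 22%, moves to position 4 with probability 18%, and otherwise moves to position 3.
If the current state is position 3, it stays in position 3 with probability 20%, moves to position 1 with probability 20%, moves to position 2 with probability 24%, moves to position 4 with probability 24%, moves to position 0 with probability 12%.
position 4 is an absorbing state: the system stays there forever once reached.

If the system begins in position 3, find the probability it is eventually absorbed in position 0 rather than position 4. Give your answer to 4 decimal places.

0.3989

Let h(s) be the probability of absorption at position 0 starting from transient state s. Then h(position 0) = 1 and h(position 4) = 0. By first-step analysis:
h(position 1) = 0.22·1 + 0.24·h(position 1) + 0.16·h(position 2) + 0.2·h(position 3) + 0.18·0
h(position 2) = 0.12·1 + 0.22·h(position 1) + 0.3·h(position 2) + 0.18·h(position 3) + 0.18·0
h(position 3) = 0.12·1 + 0.2·h(position 1) + 0.24·h(position 2) + 0.2·h(position 3) + 0.24·0
Solving: h(position 1) = 0.4842, h(position 2) = 0.4262, h(position 3) = 0.3989.
Starting from position 3, the probability is 0.3989.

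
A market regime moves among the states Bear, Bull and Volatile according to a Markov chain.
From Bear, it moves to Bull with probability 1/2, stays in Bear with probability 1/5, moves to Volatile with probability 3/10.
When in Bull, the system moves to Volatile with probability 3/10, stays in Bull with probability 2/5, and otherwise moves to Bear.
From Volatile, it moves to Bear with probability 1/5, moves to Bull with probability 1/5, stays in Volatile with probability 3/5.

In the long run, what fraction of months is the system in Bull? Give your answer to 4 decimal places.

0.3377

Let the stationary distribution be π with π = πP and π_1 + π_2 + π_3 = 1.
π_1 = 0.2·π_1 + 0.3·π_2 + 0.2·π_3
π_2 = 0.5·π_1 + 0.4·π_2 + 0.2·π_3
Solving with the normalization constraint gives π = (0.2338, 0.3377, 0.4286).
So the stationary probability of Bull is 0.3377.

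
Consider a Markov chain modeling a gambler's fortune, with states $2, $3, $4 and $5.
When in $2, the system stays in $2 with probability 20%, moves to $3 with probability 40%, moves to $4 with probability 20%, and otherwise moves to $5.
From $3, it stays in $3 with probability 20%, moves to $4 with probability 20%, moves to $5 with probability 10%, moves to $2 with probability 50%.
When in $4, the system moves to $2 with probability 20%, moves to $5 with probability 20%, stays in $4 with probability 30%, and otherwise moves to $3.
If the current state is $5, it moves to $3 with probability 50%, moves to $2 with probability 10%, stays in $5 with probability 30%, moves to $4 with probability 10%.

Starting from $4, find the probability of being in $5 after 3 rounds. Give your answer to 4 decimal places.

0.1860

Propagate the distribution vector 3 rounds from $4.
After 0 rounds: (0.0000, 0.0000, 1.0000, 0.0000)
After 1 round: (0.2000, 0.3000, 0.3000, 0.2000)
After 2 rounds: (0.2700, 0.3300, 0.2100, 0.1900)
After 3 rounds: (0.2800, 0.3320, 0.2020, 0.1860)
P(in $5 after 3 rounds) = 0.1860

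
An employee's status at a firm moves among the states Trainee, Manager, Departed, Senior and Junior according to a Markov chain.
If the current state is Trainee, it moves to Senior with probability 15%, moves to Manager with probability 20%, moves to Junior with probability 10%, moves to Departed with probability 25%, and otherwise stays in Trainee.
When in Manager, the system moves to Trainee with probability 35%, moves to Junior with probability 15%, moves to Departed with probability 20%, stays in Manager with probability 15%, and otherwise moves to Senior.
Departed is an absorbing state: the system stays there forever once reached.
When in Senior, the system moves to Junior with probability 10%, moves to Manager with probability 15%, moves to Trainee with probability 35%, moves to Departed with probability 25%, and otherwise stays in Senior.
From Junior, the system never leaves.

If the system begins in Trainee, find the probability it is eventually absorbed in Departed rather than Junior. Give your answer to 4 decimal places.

0.6881

Let h(s) be the probability of absorption at Departed starting from transient state s. Then h(Departed) = 1 and h(Junior) = 0. By first-step analysis:
h(Trainee) = 0.3·h(Trainee) + 0.2·h(Manager) + 0.25·1 + 0.15·h(Senior) + 0.1·0
h(Manager) = 0.35·h(Trainee) + 0.15·h(Manager) + 0.2·1 + 0.15·h(Senior) + 0.15·0
h(Senior) = 0.35·h(Trainee) + 0.15·h(Manager) + 0.25·1 + 0.15·h(Senior) + 0.1·0
Solving: h(Trainee) = 0.6881, h(Manager) = 0.6405, h(Senior) = 0.6905.
Starting from Trainee, the probability is 0.6881.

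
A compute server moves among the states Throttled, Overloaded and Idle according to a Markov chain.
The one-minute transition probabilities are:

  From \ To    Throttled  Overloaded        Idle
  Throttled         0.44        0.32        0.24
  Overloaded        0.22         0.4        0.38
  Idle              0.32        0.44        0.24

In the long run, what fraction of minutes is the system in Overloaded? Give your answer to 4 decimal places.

0.3862

Let the stationary distribution be π with π = πP and π_1 + π_2 + π_3 = 1.
π_1 = 0.44·π_1 + 0.22·π_2 + 0.32·π_3
π_2 = 0.32·π_1 + 0.4·π_2 + 0.44·π_3
Solving with the normalization constraint gives π = (0.3198, 0.3862, 0.2941).
So the stationary probability of Overloaded is 0.3862.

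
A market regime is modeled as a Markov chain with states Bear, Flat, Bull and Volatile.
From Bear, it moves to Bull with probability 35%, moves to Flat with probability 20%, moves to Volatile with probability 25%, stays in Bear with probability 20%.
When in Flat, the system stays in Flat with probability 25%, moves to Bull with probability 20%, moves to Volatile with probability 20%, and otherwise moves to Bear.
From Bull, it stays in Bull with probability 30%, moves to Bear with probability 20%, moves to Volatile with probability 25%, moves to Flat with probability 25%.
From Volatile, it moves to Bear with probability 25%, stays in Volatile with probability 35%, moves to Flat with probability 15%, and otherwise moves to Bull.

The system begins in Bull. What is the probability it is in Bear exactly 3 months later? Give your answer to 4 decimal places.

Propagate the distribution vector 3 months from Bull.
After 0 months: (0.0000, 0.0000, 1.0000, 0.0000)
After 1 month: (0.2000, 0.2500, 0.3000, 0.2500)
After 2 months: (0.2500, 0.2150, 0.2725, 0.2625)
After 3 months: (0.2454, 0.2113, 0.2779, 0.2655)
P(in Bear after 3 months) = 0.2454

0.2454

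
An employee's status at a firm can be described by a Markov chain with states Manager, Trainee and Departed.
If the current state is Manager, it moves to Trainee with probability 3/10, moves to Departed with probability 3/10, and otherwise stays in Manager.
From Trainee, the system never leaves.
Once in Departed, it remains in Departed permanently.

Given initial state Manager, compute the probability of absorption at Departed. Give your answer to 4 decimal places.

Let h(s) be the probability of absorption at Departed starting from transient state s. Then h(Departed) = 1 and h(Trainee) = 0. By first-step analysis:
h(Manager) = 0.4·h(Manager) + 0.3·0 + 0.3·1
Solving: h(Manager) = 0.5000.
Starting from Manager, the probability is 0.5000.

0.5000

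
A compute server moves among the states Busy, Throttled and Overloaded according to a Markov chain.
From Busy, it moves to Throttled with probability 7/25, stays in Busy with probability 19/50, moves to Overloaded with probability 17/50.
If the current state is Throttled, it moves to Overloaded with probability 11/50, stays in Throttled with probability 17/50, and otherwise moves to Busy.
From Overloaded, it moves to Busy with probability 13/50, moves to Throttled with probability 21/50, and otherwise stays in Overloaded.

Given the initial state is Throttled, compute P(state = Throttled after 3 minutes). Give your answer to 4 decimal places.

Propagate the distribution vector 3 minutes from Throttled.
After 0 minutes: (0.0000, 1.0000, 0.0000)
After 1 minute: (0.4400, 0.3400, 0.2200)
After 2 minutes: (0.3740, 0.3312, 0.2948)
After 3 minutes: (0.3645, 0.3411, 0.2944)
P(in Throttled after 3 minutes) = 0.3411

0.3411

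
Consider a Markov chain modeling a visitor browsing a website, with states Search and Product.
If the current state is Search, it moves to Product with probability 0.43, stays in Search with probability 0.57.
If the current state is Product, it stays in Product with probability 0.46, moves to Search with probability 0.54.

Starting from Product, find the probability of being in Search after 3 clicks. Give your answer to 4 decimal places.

Propagate the distribution vector 3 clicks from Product.
After 0 clicks: (0.0000, 1.0000)
After 1 click: (0.5400, 0.4600)
After 2 clicks: (0.5562, 0.4438)
After 3 clicks: (0.5567, 0.4433)
P(in Search after 3 clicks) = 0.5567

0.5567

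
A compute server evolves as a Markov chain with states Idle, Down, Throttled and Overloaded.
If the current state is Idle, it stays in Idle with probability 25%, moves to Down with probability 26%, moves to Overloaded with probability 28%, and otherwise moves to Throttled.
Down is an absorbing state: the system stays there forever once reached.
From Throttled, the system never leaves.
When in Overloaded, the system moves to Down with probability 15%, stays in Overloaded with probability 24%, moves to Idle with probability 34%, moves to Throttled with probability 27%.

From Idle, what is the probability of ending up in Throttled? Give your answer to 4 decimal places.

Let h(s) be the probability of absorption at Throttled starting from transient state s. Then h(Throttled) = 1 and h(Down) = 0. By first-step analysis:
h(Idle) = 0.25·h(Idle) + 0.26·0 + 0.21·1 + 0.28·h(Overloaded)
h(Overloaded) = 0.34·h(Idle) + 0.15·0 + 0.27·1 + 0.24·h(Overloaded)
Solving: h(Idle) = 0.4954, h(Overloaded) = 0.5769.
Starting from Idle, the probability is 0.4954.

0.4954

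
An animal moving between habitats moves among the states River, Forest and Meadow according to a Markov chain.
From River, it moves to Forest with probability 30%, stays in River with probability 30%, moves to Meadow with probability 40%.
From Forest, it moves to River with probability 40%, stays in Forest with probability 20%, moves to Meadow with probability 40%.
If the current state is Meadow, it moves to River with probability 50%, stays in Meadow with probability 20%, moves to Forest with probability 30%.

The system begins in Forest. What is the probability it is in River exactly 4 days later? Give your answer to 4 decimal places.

0.3944

Propagate the distribution vector 4 days from Forest.
After 0 days: (0.0000, 1.0000, 0.0000)
After 1 day: (0.4000, 0.2000, 0.4000)
After 2 days: (0.4000, 0.2800, 0.3200)
After 3 days: (0.3920, 0.2720, 0.3360)
After 4 days: (0.3944, 0.2728, 0.3328)
P(in River after 4 days) = 0.3944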